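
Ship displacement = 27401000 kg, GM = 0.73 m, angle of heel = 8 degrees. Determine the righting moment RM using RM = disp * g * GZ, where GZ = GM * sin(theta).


Formula: GZ = GM * sin(theta); RM = disp * g * GZ
Step 1 — GZ = 0.73 * sin(8°) = 0.73 * 0.139173 = 0.101596 m
Step 2 — RM = 27401000 * 9.81 * 0.101596 ≈ 27309000 N·m (5 s.f.)

27309000 N·m


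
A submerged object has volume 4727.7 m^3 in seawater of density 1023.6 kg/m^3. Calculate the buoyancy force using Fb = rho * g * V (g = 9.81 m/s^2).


Formula: Fb = rho * g * V
Substituting: Fb = 1023.6 * 9.81 * 4727.7
Intermediate: 1023.6 * 9.81 = 10041.516
Result: Fb = 10041.516 * 4727.7 ≈ 47473000 N (5 s.f.)

47473000 N


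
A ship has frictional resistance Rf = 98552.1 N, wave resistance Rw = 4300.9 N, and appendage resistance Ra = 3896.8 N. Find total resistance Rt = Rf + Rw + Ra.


Formula: Rt = Rf + Rw + Ra
Substituting: Rt = 98552.1 + 4300.9 + 3896.8
Result: Rt = 106749.8 N

106749.8 N


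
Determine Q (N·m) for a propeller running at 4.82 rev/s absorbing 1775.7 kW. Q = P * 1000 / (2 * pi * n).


Formula: Q = P_W / (2 * pi * n)
Step 1 — P_W = 1775.7 kW * 1000 = 1775700.0 W
Step 2 — 2 * pi * n = 2 * pi * 4.82 = 30.284953
Step 3 — Q = 1775700.0 / 30.284953 ≈ 58633 N·m (5 s.f.)

58633 N·m


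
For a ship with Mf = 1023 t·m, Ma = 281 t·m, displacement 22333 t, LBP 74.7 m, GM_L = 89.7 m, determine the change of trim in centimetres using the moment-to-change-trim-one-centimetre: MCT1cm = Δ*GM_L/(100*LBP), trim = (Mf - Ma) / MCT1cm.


Formula: net trimming moment = Mf - Ma; MCT1cm = Δ*GM_L/(100*LBP); trim = net moment / MCT1cm
Step 1 — net trimming moment = 1023 - 281 = 742 t·m
Step 2 — MCT1cm = 22333 * 89.7 / (100 * 74.7) = 268.1754 t·m/cm
Step 3 — trim = 742 / 268.1754 ≈ 2.7668 cm (5 s.f.)

2.7668 cm


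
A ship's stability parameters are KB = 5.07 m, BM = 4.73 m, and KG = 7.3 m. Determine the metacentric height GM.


Formula: GM = KB + BM - KG
Step 1 — KM = KB + BM = 5.07 + 4.73 = 9.8 m
Step 2 — GM = KM - KG = 9.8 - 7.3 = 2.5 m

2.5 m


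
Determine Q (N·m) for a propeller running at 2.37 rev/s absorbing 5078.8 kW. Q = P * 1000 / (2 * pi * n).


Formula: Q = P_W / (2 * pi * n)
Step 1 — P_W = 5078.8 kW * 1000 = 5078800.0 W
Step 2 — 2 * pi * n = 2 * pi * 2.37 = 14.891149
Step 3 — Q = 5078800.0 / 14.891149 ≈ 341060 N·m (5 s.f.)

341060 N·m


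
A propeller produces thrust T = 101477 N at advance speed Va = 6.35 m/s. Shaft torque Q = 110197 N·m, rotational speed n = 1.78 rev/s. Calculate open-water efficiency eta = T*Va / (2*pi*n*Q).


Formula: eta = T * Va / (2 * pi * n * Q)
Step 1 — numerator = T * Va = 101477 * 6.35 = 644378.95
Step 2 — 2 * pi * n = 2 * pi * 1.78 = 11.18407
Step 3 — denominator = 11.18407 * 110197 = 1232450.96
Step 4 — eta = 644378.95 / 1232450.96 ≈ 0.52284 (5 s.f.)

0.52284


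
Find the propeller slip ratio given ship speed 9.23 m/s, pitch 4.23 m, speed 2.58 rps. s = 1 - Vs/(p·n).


Formula: s = 1 - Vs / (p * n)
Step 1 — p * n = 4.23 * 2.58 = 10.9134
Step 2 — Vs / (p*n) = 9.23 / 10.9134 = 0.845749 (6 d.p.)
Step 3 — s = 1 - 0.845749 = 0.154251

0.154251


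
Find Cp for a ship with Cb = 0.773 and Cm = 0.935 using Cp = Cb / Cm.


Formula: Cp = Cb / Cm
Substituting: Cp = 0.773 / 0.935
Result: Cp ≈ 0.82674 (5 s.f.)

0.82674


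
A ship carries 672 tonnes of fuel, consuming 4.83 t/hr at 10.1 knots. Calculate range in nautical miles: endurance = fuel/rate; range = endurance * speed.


Formula: endurance = fuel / rate; range = endurance * speed
Step 1 — endurance = 672 / 4.83 = 139.1304 hours
Step 2 — range = 139.1304 * 10.1 ≈ 1405.2 nautical miles (5 s.f.)

1405.2 NM


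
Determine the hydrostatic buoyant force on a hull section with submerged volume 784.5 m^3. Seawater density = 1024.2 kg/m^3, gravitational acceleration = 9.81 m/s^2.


Formula: Fb = rho * g * V
Substituting: Fb = 1024.2 * 9.81 * 784.5
Intermediate: 1024.2 * 9.81 = 10047.402
Result: Fb = 10047.402 * 784.5 ≈ 7882200 N (5 s.f.)

7882200 N


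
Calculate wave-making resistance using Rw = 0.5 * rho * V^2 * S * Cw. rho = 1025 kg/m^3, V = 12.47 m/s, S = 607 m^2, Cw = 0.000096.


Formula: Rw = 0.5 * rho * V^2 * S * Cw
Step 1 — V^2 = 12.47^2 = 155.5009
Step 2 — 0.5 * rho * V^2 = 0.5 * 1025 * 155.5009 = 79694.21125
Step 3 — Rw = 79694.21125 * 607 * 0.000096 ≈ 4643.9 N (5 s.f.)

4643.9 N


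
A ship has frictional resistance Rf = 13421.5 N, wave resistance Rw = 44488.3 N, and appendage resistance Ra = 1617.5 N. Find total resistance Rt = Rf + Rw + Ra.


Formula: Rt = Rf + Rw + Ra
Substituting: Rt = 13421.5 + 44488.3 + 1617.5
Result: Rt = 59527.3 N

59527.3 N


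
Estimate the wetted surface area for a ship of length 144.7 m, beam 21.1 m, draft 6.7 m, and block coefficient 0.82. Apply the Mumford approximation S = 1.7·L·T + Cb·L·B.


Formula: S = 1.7*L*T + V/T with V = Cb*L*B*T, i.e. S = L * (1.7*T + Cb*B)
Step 1 — 1.7*T = 1.7 * 6.7 = 11.39 m
Step 2 — Cb*B = 0.82 * 21.1 = 17.302 m
Step 3 — 1.7*T + Cb*B = 11.39 + 17.302 = 28.692 m
Step 4 — S = 144.7 * 28.692 ≈ 4151.7 m^2 (5 s.f.)

4151.7 m^2


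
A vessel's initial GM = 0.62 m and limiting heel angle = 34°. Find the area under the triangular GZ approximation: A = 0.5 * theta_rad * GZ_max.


Formula: GZ_max = GM * sin(theta); Area = 0.5 * theta_rad * GZ_max
Step 1 — GZ_max = 0.62 * sin(34°) = 0.62 * 0.559193 = 0.3467 m
Step 2 — theta_rad = 34 * pi/180 = 0.593412 rad
Step 3 — Area = 0.5 * 0.593412 * 0.3467 ≈ 0.10287 m·rad (5 s.f.)

0.10287 m·rad


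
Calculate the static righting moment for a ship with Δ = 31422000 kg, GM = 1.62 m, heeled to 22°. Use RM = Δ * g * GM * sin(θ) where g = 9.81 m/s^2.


Formula: GZ = GM * sin(theta); RM = disp * g * GZ
Step 1 — GZ = 1.62 * sin(22°) = 1.62 * 0.374607 = 0.606863 m
Step 2 — RM = 31422000 * 9.81 * 0.606863 ≈ 187070000 N·m (5 s.f.)

187070000 N·m


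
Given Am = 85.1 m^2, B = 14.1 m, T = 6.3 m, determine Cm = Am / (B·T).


Formula: Cm = Am / (B * T)
Step 1 — B * T = 14.1 * 6.3 = 88.83 m^2
Step 2 — Cm = 85.1 / 88.83 ≈ 0.95801 (5 s.f.)

0.95801


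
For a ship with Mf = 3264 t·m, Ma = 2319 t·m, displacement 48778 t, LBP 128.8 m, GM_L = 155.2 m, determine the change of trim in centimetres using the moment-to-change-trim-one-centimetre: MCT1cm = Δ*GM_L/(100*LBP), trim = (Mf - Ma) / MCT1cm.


Formula: net trimming moment = Mf - Ma; MCT1cm = Δ*GM_L/(100*LBP); trim = net moment / MCT1cm
Step 1 — net trimming moment = 3264 - 2319 = 945 t·m
Step 2 — MCT1cm = 48778 * 155.2 / (100 * 128.8) = 587.7598 t·m/cm
Step 3 — trim = 945 / 587.7598 ≈ 1.6078 cm (5 s.f.)

1.6078 cm


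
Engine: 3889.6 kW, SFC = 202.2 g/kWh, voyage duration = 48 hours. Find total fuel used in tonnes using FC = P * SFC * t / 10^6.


Formula: FC (tonnes) = P * SFC * t / 1,000,000
Step 1 — P * SFC * t = 3889.6 * 202.2 * 48 = 37750901.76 g
Step 2 — FC (tonnes) = 37750901.76 / 1,000,000 ≈ 37.751 tonnes (5 s.f.)

37.751 tonnes


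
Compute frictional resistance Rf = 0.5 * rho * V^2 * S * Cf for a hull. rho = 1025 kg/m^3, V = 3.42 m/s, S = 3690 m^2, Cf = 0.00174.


Formula: Rf = 0.5 * rho * V^2 * S * Cf
Step 1 — V^2 = 3.42^2 = 11.6964
Step 2 — 0.5 * rho * V^2 = 0.5 * 1025 * 11.6964 = 5994.405
Step 3 — Rf = 5994.405 * 3690 * 0.00174 ≈ 38488 N (5 s.f.)

38488 N


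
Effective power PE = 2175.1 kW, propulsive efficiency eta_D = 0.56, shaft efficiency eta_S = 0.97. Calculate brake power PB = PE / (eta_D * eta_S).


Formula: PB = PE / (eta_D * eta_S)
Step 1 — combined efficiency = eta_D * eta_S = 0.56 * 0.97 = 0.5432
Step 2 — PB = 2175.1 / 0.5432 ≈ 4004.2 kW (5 s.f.)

4004.2 kW


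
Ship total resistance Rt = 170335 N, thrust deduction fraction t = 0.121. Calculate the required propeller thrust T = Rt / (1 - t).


Formula: T = Rt / (1 - t)
Step 1 — (1 - t) = 1 - 0.121 = 0.879
Step 2 — T = 170335 / 0.879 ≈ 193780 N (5 s.f.)

193780 N


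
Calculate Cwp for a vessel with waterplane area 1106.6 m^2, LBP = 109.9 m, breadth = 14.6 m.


Formula: Cwp = Aw / (L * B)
Step 1 — L * B = 109.9 * 14.6 = 1604.54 m^2
Step 2 — Cwp = 1106.6 / 1604.54 ≈ 0.68967 (5 s.f.)

0.68967


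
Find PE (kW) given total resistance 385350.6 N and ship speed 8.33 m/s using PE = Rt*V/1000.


Formula: PE = Rt * V / 1000 (kW)
Step 1 — PE (W) = 385350.6 * 8.33 = 3209970.498 W
Step 2 — PE (kW) = 3209970.498 / 1000 ≈ 3210.0 kW (5 s.f.)

3210.0 kW


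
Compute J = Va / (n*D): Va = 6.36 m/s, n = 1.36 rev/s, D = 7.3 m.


Formula: J = Va / (n * D)
Step 1 — n * D = 1.36 * 7.3 = 9.928
Step 2 — J = 6.36 / 9.928 ≈ 0.64061 (5 s.f.)

0.64061


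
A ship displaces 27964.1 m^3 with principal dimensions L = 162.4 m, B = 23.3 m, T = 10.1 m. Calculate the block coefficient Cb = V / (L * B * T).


Formula: Cb = V / (L * B * T)
Step 1 — L * B * T = 162.4 * 23.3 * 10.1 = 38217.592 m^3
Step 2 — Cb = 27964.1 / 38217.592 ≈ 0.73171 (5 s.f.)

0.73171


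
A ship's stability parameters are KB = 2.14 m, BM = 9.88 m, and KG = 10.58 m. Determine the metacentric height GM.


Formula: GM = KB + BM - KG
Step 1 — KM = KB + BM = 2.14 + 9.88 = 12.02 m
Step 2 — GM = KM - KG = 12.02 - 10.58 = 1.44 m

1.44 m


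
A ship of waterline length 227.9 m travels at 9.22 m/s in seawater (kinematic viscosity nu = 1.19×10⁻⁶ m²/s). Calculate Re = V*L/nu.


Formula: Re = V * L / nu
Step 1 — V * L = 9.22 * 227.9 = 2101.238 m^2/s
Step 2 — Re = 2101.238 / 1.19e-6 = 1.77e+09

1.77e+09


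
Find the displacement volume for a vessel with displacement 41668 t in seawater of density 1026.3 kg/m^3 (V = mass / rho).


Formula: V = mass / rho
Step 1 — convert tonnes to kg: 41668 t * 1000 = 41668000 kg
Step 2 — V = 41668000 / 1026.3 ≈ 40600 m^3 (5 s.f.)

40600 m^3


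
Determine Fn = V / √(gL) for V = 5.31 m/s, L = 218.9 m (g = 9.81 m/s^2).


Formula: Fn = V / sqrt(g * L)
Step 1 — g * L = 9.81 * 218.9 = 2147.409
Step 2 — sqrt(g * L) = sqrt(2147.409) = 46.340145
Step 3 — Fn = 5.31 / 46.340145 ≈ 0.11459 (5 s.f.)

0.11459


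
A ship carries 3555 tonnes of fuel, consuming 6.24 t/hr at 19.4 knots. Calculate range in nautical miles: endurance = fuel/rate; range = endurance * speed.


Formula: endurance = fuel / rate; range = endurance * speed
Step 1 — endurance = 3555 / 6.24 = 569.7115 hours
Step 2 — range = 569.7115 * 19.4 ≈ 11052 nautical miles (5 s.f.)

11052 NM


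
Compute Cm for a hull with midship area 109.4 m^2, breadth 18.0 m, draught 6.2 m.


Formula: Cm = Am / (B * T)
Step 1 — B * T = 18.0 * 6.2 = 111.6 m^2
Step 2 — Cm = 109.4 / 111.6 ≈ 0.98029 (5 s.f.)

0.98029


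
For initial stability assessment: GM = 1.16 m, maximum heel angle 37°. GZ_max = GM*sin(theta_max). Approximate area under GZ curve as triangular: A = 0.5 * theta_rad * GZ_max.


Formula: GZ_max = GM * sin(theta); Area = 0.5 * theta_rad * GZ_max
Step 1 — GZ_max = 1.16 * sin(37°) = 1.16 * 0.601815 = 0.698105 m
Step 2 — theta_rad = 37 * pi/180 = 0.645772 rad
Step 3 — Area = 0.5 * 0.645772 * 0.698105 ≈ 0.22541 m·rad (5 s.f.)

0.22541 m·rad


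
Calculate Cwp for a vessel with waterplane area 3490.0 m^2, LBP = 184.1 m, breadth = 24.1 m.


Formula: Cwp = Aw / (L * B)
Step 1 — L * B = 184.1 * 24.1 = 4436.81 m^2
Step 2 — Cwp = 3490.0 / 4436.81 ≈ 0.78660 (5 s.f.)

0.78660


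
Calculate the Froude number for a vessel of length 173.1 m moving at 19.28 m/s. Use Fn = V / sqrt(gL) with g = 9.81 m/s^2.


Formula: Fn = V / sqrt(g * L)
Step 1 — g * L = 9.81 * 173.1 = 1698.111
Step 2 — sqrt(g * L) = sqrt(1698.111) = 41.208142
Step 3 — Fn = 19.28 / 41.208142 ≈ 0.46787 (5 s.f.)

0.46787


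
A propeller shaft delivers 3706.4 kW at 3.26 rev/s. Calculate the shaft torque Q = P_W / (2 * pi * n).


Formula: Q = P_W / (2 * pi * n)
Step 1 — P_W = 3706.4 kW * 1000 = 3706400.0 W
Step 2 — 2 * pi * n = 2 * pi * 3.26 = 20.483184
Step 3 — Q = 3706400.0 / 20.483184 ≈ 180950 N·m (5 s.f.)

180950 N·m


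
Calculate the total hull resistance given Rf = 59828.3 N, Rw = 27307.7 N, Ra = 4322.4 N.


Formula: Rt = Rf + Rw + Ra
Substituting: Rt = 59828.3 + 27307.7 + 4322.4
Result: Rt = 91458.4 N

91458.4 N


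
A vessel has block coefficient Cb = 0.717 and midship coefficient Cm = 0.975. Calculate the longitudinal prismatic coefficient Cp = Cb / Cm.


Formula: Cp = Cb / Cm
Substituting: Cp = 0.717 / 0.975
Result: Cp ≈ 0.73538 (5 s.f.)

0.73538


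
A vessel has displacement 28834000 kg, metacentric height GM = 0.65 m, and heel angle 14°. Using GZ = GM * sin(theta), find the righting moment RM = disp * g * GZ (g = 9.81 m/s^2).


Formula: GZ = GM * sin(theta); RM = disp * g * GZ
Step 1 — GZ = 0.65 * sin(14°) = 0.65 * 0.241922 = 0.157249 m
Step 2 — RM = 28834000 * 9.81 * 0.157249 ≈ 44480000 N·m (5 s.f.)

44480000 N·m


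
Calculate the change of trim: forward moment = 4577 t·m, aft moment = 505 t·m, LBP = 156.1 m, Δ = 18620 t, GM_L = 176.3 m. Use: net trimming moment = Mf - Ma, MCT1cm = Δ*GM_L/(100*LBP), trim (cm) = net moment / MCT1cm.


Formula: net trimming moment = Mf - Ma; MCT1cm = Δ*GM_L/(100*LBP); trim = net moment / MCT1cm
Step 1 — net trimming moment = 4577 - 505 = 4072 t·m
Step 2 — MCT1cm = 18620 * 176.3 / (100 * 156.1) = 210.2951 t·m/cm
Step 3 — trim = 4072 / 210.2951 ≈ 19.363 cm (5 s.f.)

19.363 cm


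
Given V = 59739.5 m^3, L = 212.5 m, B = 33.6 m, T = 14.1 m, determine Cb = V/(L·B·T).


Formula: Cb = V / (L * B * T)
Step 1 — L * B * T = 212.5 * 33.6 * 14.1 = 100674.0 m^3
Step 2 — Cb = 59739.5 / 100674.0 ≈ 0.59340 (5 s.f.)

0.59340


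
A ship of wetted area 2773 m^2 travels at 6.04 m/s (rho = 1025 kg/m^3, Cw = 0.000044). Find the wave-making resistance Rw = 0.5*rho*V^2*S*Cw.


Formula: Rw = 0.5 * rho * V^2 * S * Cw
Step 1 — V^2 = 6.04^2 = 36.4816
Step 2 — 0.5 * rho * V^2 = 0.5 * 1025 * 36.4816 = 18696.82
Step 3 — Rw = 18696.82 * 2773 * 0.000044 ≈ 2281.2 N (5 s.f.)

2281.2 N


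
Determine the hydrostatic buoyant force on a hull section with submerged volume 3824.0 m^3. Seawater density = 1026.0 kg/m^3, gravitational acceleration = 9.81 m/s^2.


Formula: Fb = rho * g * V
Substituting: Fb = 1026.0 * 9.81 * 3824.0
Intermediate: 1026.0 * 9.81 = 10065.06
Result: Fb = 10065.06 * 3824.0 ≈ 38489000 N (5 s.f.)

38489000 N


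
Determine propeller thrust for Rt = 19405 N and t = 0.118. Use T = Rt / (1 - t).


Formula: T = Rt / (1 - t)
Step 1 — (1 - t) = 1 - 0.118 = 0.882
Step 2 — T = 19405 / 0.882 ≈ 22001 N (5 s.f.)

22001 N


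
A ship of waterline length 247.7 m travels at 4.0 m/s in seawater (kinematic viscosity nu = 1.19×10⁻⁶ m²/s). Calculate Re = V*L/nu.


Formula: Re = V * L / nu
Step 1 — V * L = 4.0 * 247.7 = 990.8 m^2/s
Step 2 — Re = 990.8 / 1.19e-6 = 8.33e+08

8.33e+08


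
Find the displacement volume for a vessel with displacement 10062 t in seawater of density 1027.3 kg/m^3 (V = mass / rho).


Formula: V = mass / rho
Step 1 — convert tonnes to kg: 10062 t * 1000 = 10062000 kg
Step 2 — V = 10062000 / 1027.3 ≈ 9794.6 m^3 (5 s.f.)

9794.6 m^3


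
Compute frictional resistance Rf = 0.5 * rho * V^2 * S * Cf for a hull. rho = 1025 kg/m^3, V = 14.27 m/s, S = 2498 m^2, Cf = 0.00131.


Formula: Rf = 0.5 * rho * V^2 * S * Cf
Step 1 — V^2 = 14.27^2 = 203.6329
Step 2 — 0.5 * rho * V^2 = 0.5 * 1025 * 203.6329 = 104361.86125
Step 3 — Rf = 104361.86125 * 2498 * 0.00131 ≈ 341510 N (5 s.f.)

341510 N


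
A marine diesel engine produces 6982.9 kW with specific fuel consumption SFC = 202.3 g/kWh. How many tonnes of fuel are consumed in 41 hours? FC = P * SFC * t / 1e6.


Formula: FC (tonnes) = P * SFC * t / 1,000,000
Step 1 — P * SFC * t = 6982.9 * 202.3 * 41 = 57918267.47 g
Step 2 — FC (tonnes) = 57918267.47 / 1,000,000 ≈ 57.918 tonnes (5 s.f.)

57.918 tonnes


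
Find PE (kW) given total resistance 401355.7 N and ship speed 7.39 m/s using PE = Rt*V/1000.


Formula: PE = Rt * V / 1000 (kW)
Step 1 — PE (W) = 401355.7 * 7.39 = 2966018.623 W
Step 2 — PE (kW) = 2966018.623 / 1000 ≈ 2966.0 kW (5 s.f.)

2966.0 kW


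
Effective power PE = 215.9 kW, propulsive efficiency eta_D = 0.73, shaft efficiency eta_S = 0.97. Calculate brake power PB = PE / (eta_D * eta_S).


Formula: PB = PE / (eta_D * eta_S)
Step 1 — combined efficiency = eta_D * eta_S = 0.73 * 0.97 = 0.7081
Step 2 — PB = 215.9 / 0.7081 ≈ 304.90 kW (5 s.f.)

304.90 kW


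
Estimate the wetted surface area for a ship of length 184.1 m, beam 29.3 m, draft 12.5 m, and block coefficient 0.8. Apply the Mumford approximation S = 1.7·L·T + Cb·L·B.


Formula: S = 1.7*L*T + V/T with V = Cb*L*B*T, i.e. S = L * (1.7*T + Cb*B)
Step 1 — 1.7*T = 1.7 * 12.5 = 21.25 m
Step 2 — Cb*B = 0.8 * 29.3 = 23.44 m
Step 3 — 1.7*T + Cb*B = 21.25 + 23.44 = 44.69 m
Step 4 — S = 184.1 * 44.69 ≈ 8227.4 m^2 (5 s.f.)

8227.4 m^2


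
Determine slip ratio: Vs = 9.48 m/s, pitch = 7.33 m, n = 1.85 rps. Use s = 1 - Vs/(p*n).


Formula: s = 1 - Vs / (p * n)
Step 1 — p * n = 7.33 * 1.85 = 13.5605
Step 2 — Vs / (p*n) = 9.48 / 13.5605 = 0.699089 (6 d.p.)
Step 3 — s = 1 - 0.699089 = 0.300911

0.300911


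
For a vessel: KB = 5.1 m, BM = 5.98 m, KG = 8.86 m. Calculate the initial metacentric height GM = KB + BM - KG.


Formula: GM = KB + BM - KG
Step 1 — KM = KB + BM = 5.1 + 5.98 = 11.08 m
Step 2 — GM = KM - KG = 11.08 - 8.86 = 2.22 m

2.22 m


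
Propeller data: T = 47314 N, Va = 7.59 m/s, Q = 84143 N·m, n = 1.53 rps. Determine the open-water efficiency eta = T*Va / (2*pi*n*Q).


Formula: eta = T * Va / (2 * pi * n * Q)
Step 1 — numerator = T * Va = 47314 * 7.59 = 359113.26
Step 2 — 2 * pi * n = 2 * pi * 1.53 = 9.613274
Step 3 — denominator = 9.613274 * 84143 = 808889.71
Step 4 — eta = 359113.26 / 808889.71 ≈ 0.44396 (5 s.f.)

0.44396


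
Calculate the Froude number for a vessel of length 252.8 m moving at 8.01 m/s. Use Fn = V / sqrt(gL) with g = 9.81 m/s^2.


Formula: Fn = V / sqrt(g * L)
Step 1 — g * L = 9.81 * 252.8 = 2479.968
Step 2 — sqrt(g * L) = sqrt(2479.968) = 49.799277
Step 3 — Fn = 8.01 / 49.799277 ≈ 0.16085 (5 s.f.)

0.16085


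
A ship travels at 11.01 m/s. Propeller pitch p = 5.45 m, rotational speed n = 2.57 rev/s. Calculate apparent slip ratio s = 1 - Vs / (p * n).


Formula: s = 1 - Vs / (p * n)
Step 1 — p * n = 5.45 * 2.57 = 14.0065
Step 2 — Vs / (p*n) = 11.01 / 14.0065 = 0.786064 (6 d.p.)
Step 3 — s = 1 - 0.786064 = 0.213936

0.213936


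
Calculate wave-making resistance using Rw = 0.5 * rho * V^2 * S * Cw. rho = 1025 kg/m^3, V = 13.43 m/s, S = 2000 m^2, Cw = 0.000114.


Formula: Rw = 0.5 * rho * V^2 * S * Cw
Step 1 — V^2 = 13.43^2 = 180.3649
Step 2 — 0.5 * rho * V^2 = 0.5 * 1025 * 180.3649 = 92437.01125
Step 3 — Rw = 92437.01125 * 2000 * 0.000114 ≈ 21076 N (5 s.f.)

21076 N


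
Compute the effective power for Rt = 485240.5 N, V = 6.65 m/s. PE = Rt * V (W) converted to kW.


Formula: PE = Rt * V / 1000 (kW)
Step 1 — PE (W) = 485240.5 * 6.65 = 3226849.325 W
Step 2 — PE (kW) = 3226849.325 / 1000 ≈ 3226.8 kW (5 s.f.)

3226.8 kW


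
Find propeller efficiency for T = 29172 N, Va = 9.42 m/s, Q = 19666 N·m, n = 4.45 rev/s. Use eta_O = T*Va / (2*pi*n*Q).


Formula: eta = T * Va / (2 * pi * n * Q)
Step 1 — numerator = T * Va = 29172 * 9.42 = 274800.24
Step 2 — 2 * pi * n = 2 * pi * 4.45 = 27.960175
Step 3 — denominator = 27.960175 * 19666 = 549864.8
Step 4 — eta = 274800.24 / 549864.8 ≈ 0.49976 (5 s.f.)

0.49976


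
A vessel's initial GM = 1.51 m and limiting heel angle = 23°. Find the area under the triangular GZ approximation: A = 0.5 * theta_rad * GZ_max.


Formula: GZ_max = GM * sin(theta); Area = 0.5 * theta_rad * GZ_max
Step 1 — GZ_max = 1.51 * sin(23°) = 1.51 * 0.390731 = 0.590004 m
Step 2 — theta_rad = 23 * pi/180 = 0.401426 rad
Step 3 — Area = 0.5 * 0.401426 * 0.590004 ≈ 0.11842 m·rad (5 s.f.)

0.11842 m·rad


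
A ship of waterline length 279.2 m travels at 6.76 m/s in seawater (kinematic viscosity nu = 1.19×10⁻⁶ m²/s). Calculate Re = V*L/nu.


Formula: Re = V * L / nu
Step 1 — V * L = 6.76 * 279.2 = 1887.392 m^2/s
Step 2 — Re = 1887.392 / 1.19e-6 = 1.59e+09

1.59e+09


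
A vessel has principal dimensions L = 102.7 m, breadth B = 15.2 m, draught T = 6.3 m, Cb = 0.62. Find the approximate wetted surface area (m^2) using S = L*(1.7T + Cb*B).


Formula: S = 1.7*L*T + V/T with V = Cb*L*B*T, i.e. S = L * (1.7*T + Cb*B)
Step 1 — 1.7*T = 1.7 * 6.3 = 10.71 m
Step 2 — Cb*B = 0.62 * 15.2 = 9.424 m
Step 3 — 1.7*T + Cb*B = 10.71 + 9.424 = 20.134 m
Step 4 — S = 102.7 * 20.134 ≈ 2067.8 m^2 (5 s.f.)

2067.8 m^2


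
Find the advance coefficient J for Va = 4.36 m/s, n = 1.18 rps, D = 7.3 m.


Formula: J = Va / (n * D)
Step 1 — n * D = 1.18 * 7.3 = 8.614
Step 2 — J = 4.36 / 8.614 ≈ 0.50615 (5 s.f.)

0.50615


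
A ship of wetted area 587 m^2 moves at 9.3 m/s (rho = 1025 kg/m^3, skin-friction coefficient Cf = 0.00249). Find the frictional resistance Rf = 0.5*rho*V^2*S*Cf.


Formula: Rf = 0.5 * rho * V^2 * S * Cf
Step 1 — V^2 = 9.3^2 = 86.49
Step 2 — 0.5 * rho * V^2 = 0.5 * 1025 * 86.49 = 44326.125
Step 3 — Rf = 44326.125 * 587 * 0.00249 ≈ 64788 N (5 s.f.)

64788 N


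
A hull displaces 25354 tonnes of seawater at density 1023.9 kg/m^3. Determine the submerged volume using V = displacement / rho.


Formula: V = mass / rho
Step 1 — convert tonnes to kg: 25354 t * 1000 = 25354000 kg
Step 2 — V = 25354000 / 1023.9 ≈ 24762 m^3 (5 s.f.)

24762 m^3


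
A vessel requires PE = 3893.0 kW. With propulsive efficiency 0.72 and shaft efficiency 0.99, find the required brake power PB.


Formula: PB = PE / (eta_D * eta_S)
Step 1 — combined efficiency = eta_D * eta_S = 0.72 * 0.99 = 0.7128
Step 2 — PB = 3893.0 / 0.7128 ≈ 5461.6 kW (5 s.f.)

5461.6 kW


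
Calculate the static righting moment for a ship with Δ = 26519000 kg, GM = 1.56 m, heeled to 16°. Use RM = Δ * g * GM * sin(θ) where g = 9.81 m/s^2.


Formula: GZ = GM * sin(theta); RM = disp * g * GZ
Step 1 — GZ = 1.56 * sin(16°) = 1.56 * 0.275637 = 0.429994 m
Step 2 — RM = 26519000 * 9.81 * 0.429994 ≈ 111860000 N·m (5 s.f.)

111860000 N·m


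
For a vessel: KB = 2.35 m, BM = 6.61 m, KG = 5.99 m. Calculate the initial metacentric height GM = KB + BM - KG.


Formula: GM = KB + BM - KG
Step 1 — KM = KB + BM = 2.35 + 6.61 = 8.96 m
Step 2 — GM = KM - KG = 8.96 - 5.99 = 2.97 m

2.97 m


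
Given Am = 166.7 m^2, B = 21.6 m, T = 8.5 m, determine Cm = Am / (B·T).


Formula: Cm = Am / (B * T)
Step 1 — B * T = 21.6 * 8.5 = 183.6 m^2
Step 2 — Cm = 166.7 / 183.6 ≈ 0.90795 (5 s.f.)

0.90795


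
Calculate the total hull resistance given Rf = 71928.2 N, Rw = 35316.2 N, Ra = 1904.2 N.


Formula: Rt = Rf + Rw + Ra
Substituting: Rt = 71928.2 + 35316.2 + 1904.2
Result: Rt = 109148.6 N

109148.6 N


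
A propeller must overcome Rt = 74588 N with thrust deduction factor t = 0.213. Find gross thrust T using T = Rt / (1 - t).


Formula: T = Rt / (1 - t)
Step 1 — (1 - t) = 1 - 0.213 = 0.787
Step 2 — T = 74588 / 0.787 ≈ 94775 N (5 s.f.)

94775 N


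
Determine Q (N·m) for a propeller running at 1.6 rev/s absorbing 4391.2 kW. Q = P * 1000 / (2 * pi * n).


Formula: Q = P_W / (2 * pi * n)
Step 1 — P_W = 4391.2 kW * 1000 = 4391200.0 W
Step 2 — 2 * pi * n = 2 * pi * 1.6 = 10.053096
Step 3 — Q = 4391200.0 / 10.053096 ≈ 436800 N·m (5 s.f.)

436800 N·m


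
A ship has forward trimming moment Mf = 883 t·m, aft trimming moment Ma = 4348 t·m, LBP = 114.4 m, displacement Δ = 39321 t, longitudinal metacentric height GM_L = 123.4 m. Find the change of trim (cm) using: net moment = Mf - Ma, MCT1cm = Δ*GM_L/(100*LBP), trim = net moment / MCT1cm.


Formula: net trimming moment = Mf - Ma; MCT1cm = Δ*GM_L/(100*LBP); trim = net moment / MCT1cm
Step 1 — net trimming moment = 883 - 4348 = -3465 t·m
Step 2 — MCT1cm = 39321 * 123.4 / (100 * 114.4) = 424.1444 t·m/cm
Step 3 — trim = -3465 / 424.1444 ≈ -8.1694 cm (5 s.f.)

-8.1694 cm


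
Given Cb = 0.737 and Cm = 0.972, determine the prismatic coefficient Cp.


Formula: Cp = Cb / Cm
Substituting: Cp = 0.737 / 0.972
Result: Cp ≈ 0.75823 (5 s.f.)

0.75823


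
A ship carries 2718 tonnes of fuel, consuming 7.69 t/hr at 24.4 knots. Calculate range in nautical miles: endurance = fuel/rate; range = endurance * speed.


Formula: endurance = fuel / rate; range = endurance * speed
Step 1 — endurance = 2718 / 7.69 = 353.446 hours
Step 2 — range = 353.446 * 24.4 ≈ 8624.1 nautical miles (5 s.f.)

8624.1 NM


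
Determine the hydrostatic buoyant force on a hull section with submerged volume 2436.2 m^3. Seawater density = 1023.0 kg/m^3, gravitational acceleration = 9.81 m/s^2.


Formula: Fb = rho * g * V
Substituting: Fb = 1023.0 * 9.81 * 2436.2
Intermediate: 1023.0 * 9.81 = 10035.63
Result: Fb = 10035.63 * 2436.2 ≈ 24449000 N (5 s.f.)

24449000 N


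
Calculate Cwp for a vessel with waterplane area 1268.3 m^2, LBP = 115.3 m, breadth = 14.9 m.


Formula: Cwp = Aw / (L * B)
Step 1 — L * B = 115.3 * 14.9 = 1717.97 m^2
Step 2 — Cwp = 1268.3 / 1717.97 ≈ 0.73826 (5 s.f.)

0.73826


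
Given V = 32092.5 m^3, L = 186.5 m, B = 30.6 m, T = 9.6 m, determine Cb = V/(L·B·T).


Formula: Cb = V / (L * B * T)
Step 1 — L * B * T = 186.5 * 30.6 * 9.6 = 54786.24 m^3
Step 2 — Cb = 32092.5 / 54786.24 ≈ 0.58578 (5 s.f.)

0.58578


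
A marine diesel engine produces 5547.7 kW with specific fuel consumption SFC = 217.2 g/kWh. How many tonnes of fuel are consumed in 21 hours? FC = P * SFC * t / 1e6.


Formula: FC (tonnes) = P * SFC * t / 1,000,000
Step 1 — P * SFC * t = 5547.7 * 217.2 * 21 = 25304169.24 g
Step 2 — FC (tonnes) = 25304169.24 / 1,000,000 ≈ 25.304 tonnes (5 s.f.)

25.304 tonnes


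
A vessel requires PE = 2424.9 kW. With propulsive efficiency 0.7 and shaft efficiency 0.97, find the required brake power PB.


Formula: PB = PE / (eta_D * eta_S)
Step 1 — combined efficiency = eta_D * eta_S = 0.7 * 0.97 = 0.679
Step 2 — PB = 2424.9 / 0.679 ≈ 3571.3 kW (5 s.f.)

3571.3 kW


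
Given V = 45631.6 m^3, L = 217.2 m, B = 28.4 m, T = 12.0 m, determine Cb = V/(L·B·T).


Formula: Cb = V / (L * B * T)
Step 1 — L * B * T = 217.2 * 28.4 * 12.0 = 74021.76 m^3
Step 2 — Cb = 45631.6 / 74021.76 ≈ 0.61646 (5 s.f.)

0.61646


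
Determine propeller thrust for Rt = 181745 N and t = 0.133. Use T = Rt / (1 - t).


Formula: T = Rt / (1 - t)
Step 1 — (1 - t) = 1 - 0.133 = 0.867
Step 2 — T = 181745 / 0.867 ≈ 209630 N (5 s.f.)

209630 N


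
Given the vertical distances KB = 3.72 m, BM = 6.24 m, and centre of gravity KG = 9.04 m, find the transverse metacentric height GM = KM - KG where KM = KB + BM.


Formula: GM = KB + BM - KG
Step 1 — KM = KB + BM = 3.72 + 6.24 = 9.96 m
Step 2 — GM = KM - KG = 9.96 - 9.04 = 0.92 m

0.92 m


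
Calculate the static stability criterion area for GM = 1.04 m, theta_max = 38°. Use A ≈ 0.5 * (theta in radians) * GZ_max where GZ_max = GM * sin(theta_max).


Formula: GZ_max = GM * sin(theta); Area = 0.5 * theta_rad * GZ_max
Step 1 — GZ_max = 1.04 * sin(38°) = 1.04 * 0.615661 = 0.640287 m
Step 2 — theta_rad = 38 * pi/180 = 0.663225 rad
Step 3 — Area = 0.5 * 0.663225 * 0.640287 ≈ 0.21233 m·rad (5 s.f.)

0.21233 m·rad


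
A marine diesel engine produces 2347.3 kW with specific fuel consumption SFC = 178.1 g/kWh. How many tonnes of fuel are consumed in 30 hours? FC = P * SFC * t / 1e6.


Formula: FC (tonnes) = P * SFC * t / 1,000,000
Step 1 — P * SFC * t = 2347.3 * 178.1 * 30 = 12541623.9 g
Step 2 — FC (tonnes) = 12541623.9 / 1,000,000 ≈ 12.542 tonnes (5 s.f.)

12.542 tonnes


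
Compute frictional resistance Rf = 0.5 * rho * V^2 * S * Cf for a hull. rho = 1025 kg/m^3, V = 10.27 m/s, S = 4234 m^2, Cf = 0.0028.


Formula: Rf = 0.5 * rho * V^2 * S * Cf
Step 1 — V^2 = 10.27^2 = 105.4729
Step 2 — 0.5 * rho * V^2 = 0.5 * 1025 * 105.4729 = 54054.86125
Step 3 — Rf = 54054.86125 * 4234 * 0.0028 ≈ 640830 N (5 s.f.)

640830 N


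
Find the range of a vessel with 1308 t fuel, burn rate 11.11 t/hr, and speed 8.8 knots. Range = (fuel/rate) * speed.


Formula: endurance = fuel / rate; range = endurance * speed
Step 1 — endurance = 1308 / 11.11 = 117.7318 hours
Step 2 — range = 117.7318 * 8.8 ≈ 1036.0 nautical miles (5 s.f.)

1036.0 NM


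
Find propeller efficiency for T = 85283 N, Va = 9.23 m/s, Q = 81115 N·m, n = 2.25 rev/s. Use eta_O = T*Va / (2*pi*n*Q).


Formula: eta = T * Va / (2 * pi * n * Q)
Step 1 — numerator = T * Va = 85283 * 9.23 = 787162.09
Step 2 — 2 * pi * n = 2 * pi * 2.25 = 14.137167
Step 3 — denominator = 14.137167 * 81115 = 1146736.3
Step 4 — eta = 787162.09 / 1146736.3 ≈ 0.68644 (5 s.f.)

0.68644


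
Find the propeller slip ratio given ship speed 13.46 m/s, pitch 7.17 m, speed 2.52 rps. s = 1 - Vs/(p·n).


Formula: s = 1 - Vs / (p * n)
Step 1 — p * n = 7.17 * 2.52 = 18.0684
Step 2 — Vs / (p*n) = 13.46 / 18.0684 = 0.744947 (6 d.p.)
Step 3 — s = 1 - 0.744947 = 0.255053

0.255053


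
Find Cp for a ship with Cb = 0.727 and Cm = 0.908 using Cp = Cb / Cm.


Formula: Cp = Cb / Cm
Substituting: Cp = 0.727 / 0.908
Result: Cp ≈ 0.80066 (5 s.f.)

0.80066


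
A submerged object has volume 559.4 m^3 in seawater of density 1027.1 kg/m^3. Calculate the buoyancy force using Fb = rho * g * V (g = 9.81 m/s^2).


Formula: Fb = rho * g * V
Substituting: Fb = 1027.1 * 9.81 * 559.4
Intermediate: 1027.1 * 9.81 = 10075.851
Result: Fb = 10075.851 * 559.4 ≈ 5636400 N (5 s.f.)

5636400 N


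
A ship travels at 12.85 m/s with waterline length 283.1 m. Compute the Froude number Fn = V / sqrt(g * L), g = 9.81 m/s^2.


Formula: Fn = V / sqrt(g * L)
Step 1 — g * L = 9.81 * 283.1 = 2777.211
Step 2 — sqrt(g * L) = sqrt(2777.211) = 52.69925
Step 3 — Fn = 12.85 / 52.69925 ≈ 0.24384 (5 s.f.)

0.24384


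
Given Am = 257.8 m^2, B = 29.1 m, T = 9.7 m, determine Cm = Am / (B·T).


Formula: Cm = Am / (B * T)
Step 1 — B * T = 29.1 * 9.7 = 282.27 m^2
Step 2 — Cm = 257.8 / 282.27 ≈ 0.91331 (5 s.f.)

0.91331


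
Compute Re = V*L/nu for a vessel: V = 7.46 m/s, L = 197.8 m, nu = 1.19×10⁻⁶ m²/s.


Formula: Re = V * L / nu
Step 1 — V * L = 7.46 * 197.8 = 1475.588 m^2/s
Step 2 — Re = 1475.588 / 1.19e-6 = 1.24e+09

1.24e+09


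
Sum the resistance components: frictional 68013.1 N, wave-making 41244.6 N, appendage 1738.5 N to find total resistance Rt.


Formula: Rt = Rf + Rw + Ra
Substituting: Rt = 68013.1 + 41244.6 + 1738.5
Result: Rt = 110996.2 N

110996.2 N


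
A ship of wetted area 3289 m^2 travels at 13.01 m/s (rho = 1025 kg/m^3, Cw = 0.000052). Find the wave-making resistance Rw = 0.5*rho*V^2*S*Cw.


Formula: Rw = 0.5 * rho * V^2 * S * Cw
Step 1 — V^2 = 13.01^2 = 169.2601
Step 2 — 0.5 * rho * V^2 = 0.5 * 1025 * 169.2601 = 86745.80125
Step 3 — Rw = 86745.80125 * 3289 * 0.000052 ≈ 14836 N (5 s.f.)

14836 N


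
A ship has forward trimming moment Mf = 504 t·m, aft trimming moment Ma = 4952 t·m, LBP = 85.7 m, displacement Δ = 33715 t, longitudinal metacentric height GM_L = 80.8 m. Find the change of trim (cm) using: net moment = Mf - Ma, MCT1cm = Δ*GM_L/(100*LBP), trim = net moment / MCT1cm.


Formula: net trimming moment = Mf - Ma; MCT1cm = Δ*GM_L/(100*LBP); trim = net moment / MCT1cm
Step 1 — net trimming moment = 504 - 4952 = -4448 t·m
Step 2 — MCT1cm = 33715 * 80.8 / (100 * 85.7) = 317.873 t·m/cm
Step 3 — trim = -4448 / 317.873 ≈ -13.993 cm (5 s.f.)

-13.993 cm


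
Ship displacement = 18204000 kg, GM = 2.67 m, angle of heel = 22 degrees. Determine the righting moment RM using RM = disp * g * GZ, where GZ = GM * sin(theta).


Formula: GZ = GM * sin(theta); RM = disp * g * GZ
Step 1 — GZ = 2.67 * sin(22°) = 2.67 * 0.374607 = 1.000201 m
Step 2 — RM = 18204000 * 9.81 * 1.000201 ≈ 178620000 N·m (5 s.f.)

178620000 N·m


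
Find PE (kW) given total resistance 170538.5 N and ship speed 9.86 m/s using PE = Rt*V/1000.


Formula: PE = Rt * V / 1000 (kW)
Step 1 — PE (W) = 170538.5 * 9.86 = 1681509.61 W
Step 2 — PE (kW) = 1681509.61 / 1000 ≈ 1681.5 kW (5 s.f.)

1681.5 kW


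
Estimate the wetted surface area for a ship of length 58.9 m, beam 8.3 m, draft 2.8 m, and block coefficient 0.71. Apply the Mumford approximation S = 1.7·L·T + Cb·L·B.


Formula: S = 1.7*L*T + V/T with V = Cb*L*B*T, i.e. S = L * (1.7*T + Cb*B)
Step 1 — 1.7*T = 1.7 * 2.8 = 4.76 m
Step 2 — Cb*B = 0.71 * 8.3 = 5.893 m
Step 3 — 1.7*T + Cb*B = 4.76 + 5.893 = 10.653 m
Step 4 — S = 58.9 * 10.653 ≈ 627.46 m^2 (5 s.f.)

627.46 m^2


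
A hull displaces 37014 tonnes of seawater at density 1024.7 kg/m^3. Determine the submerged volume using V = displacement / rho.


Formula: V = mass / rho
Step 1 — convert tonnes to kg: 37014 t * 1000 = 37014000 kg
Step 2 — V = 37014000 / 1024.7 ≈ 36122 m^3 (5 s.f.)

36122 m^3


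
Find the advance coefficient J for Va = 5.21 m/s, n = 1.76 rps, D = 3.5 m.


Formula: J = Va / (n * D)
Step 1 — n * D = 1.76 * 3.5 = 6.16
Step 2 — J = 5.21 / 6.16 ≈ 0.84578 (5 s.f.)

0.84578


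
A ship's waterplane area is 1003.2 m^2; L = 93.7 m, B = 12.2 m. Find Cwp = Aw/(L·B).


Formula: Cwp = Aw / (L * B)
Step 1 — L * B = 93.7 * 12.2 = 1143.14 m^2
Step 2 — Cwp = 1003.2 / 1143.14 ≈ 0.87758 (5 s.f.)

0.87758


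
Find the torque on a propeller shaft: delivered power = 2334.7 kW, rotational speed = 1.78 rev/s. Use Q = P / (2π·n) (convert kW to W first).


Formula: Q = P_W / (2 * pi * n)
Step 1 — P_W = 2334.7 kW * 1000 = 2334700.0 W
Step 2 — 2 * pi * n = 2 * pi * 1.78 = 11.18407
Step 3 — Q = 2334700.0 / 11.18407 ≈ 208750 N·m (5 s.f.)

208750 N·m


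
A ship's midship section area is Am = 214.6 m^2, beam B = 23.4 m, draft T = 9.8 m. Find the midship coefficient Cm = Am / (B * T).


Formula: Cm = Am / (B * T)
Step 1 — B * T = 23.4 * 9.8 = 229.32 m^2
Step 2 — Cm = 214.6 / 229.32 ≈ 0.93581 (5 s.f.)

0.93581


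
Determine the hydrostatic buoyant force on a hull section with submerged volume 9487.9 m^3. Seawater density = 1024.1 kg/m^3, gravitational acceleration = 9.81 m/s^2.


Formula: Fb = rho * g * V
Substituting: Fb = 1024.1 * 9.81 * 9487.9
Intermediate: 1024.1 * 9.81 = 10046.421
Result: Fb = 10046.421 * 9487.9 ≈ 95319000 N (5 s.f.)

95319000 N


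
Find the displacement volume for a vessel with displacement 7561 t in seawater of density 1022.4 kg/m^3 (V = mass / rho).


Formula: V = mass / rho
Step 1 — convert tonnes to kg: 7561 t * 1000 = 7561000 kg
Step 2 — V = 7561000 / 1022.4 ≈ 7395.3 m^3 (5 s.f.)

7395.3 m^3


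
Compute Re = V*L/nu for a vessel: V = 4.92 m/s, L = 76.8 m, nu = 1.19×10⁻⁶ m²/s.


Formula: Re = V * L / nu
Step 1 — V * L = 4.92 * 76.8 = 377.856 m^2/s
Step 2 — Re = 377.856 / 1.19e-6 = 3.18e+08

3.18e+08


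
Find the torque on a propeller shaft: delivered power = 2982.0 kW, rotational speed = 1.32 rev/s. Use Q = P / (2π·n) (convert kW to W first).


Formula: Q = P_W / (2 * pi * n)
Step 1 — P_W = 2982.0 kW * 1000 = 2982000.0 W
Step 2 — 2 * pi * n = 2 * pi * 1.32 = 8.293805
Step 3 — Q = 2982000.0 / 8.293805 ≈ 359550 N·m (5 s.f.)

359550 N·m


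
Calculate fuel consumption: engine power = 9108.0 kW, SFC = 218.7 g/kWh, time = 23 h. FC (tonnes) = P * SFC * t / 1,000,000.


Formula: FC (tonnes) = P * SFC * t / 1,000,000
Step 1 — P * SFC * t = 9108.0 * 218.7 * 23 = 45814150.8 g
Step 2 — FC (tonnes) = 45814150.8 / 1,000,000 ≈ 45.814 tonnes (5 s.f.)

45.814 tonnes


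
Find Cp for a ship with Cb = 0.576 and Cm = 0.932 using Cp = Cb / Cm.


Formula: Cp = Cb / Cm
Substituting: Cp = 0.576 / 0.932
Result: Cp ≈ 0.61803 (5 s.f.)

0.61803


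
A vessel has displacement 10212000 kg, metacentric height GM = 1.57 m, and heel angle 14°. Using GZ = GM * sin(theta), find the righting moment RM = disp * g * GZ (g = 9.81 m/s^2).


Formula: GZ = GM * sin(theta); RM = disp * g * GZ
Step 1 — GZ = 1.57 * sin(14°) = 1.57 * 0.241922 = 0.379818 m
Step 2 — RM = 10212000 * 9.81 * 0.379818 ≈ 38050000 N·m (5 s.f.)

38050000 N·m


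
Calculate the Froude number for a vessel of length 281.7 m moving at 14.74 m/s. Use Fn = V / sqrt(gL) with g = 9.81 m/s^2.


Formula: Fn = V / sqrt(g * L)
Step 1 — g * L = 9.81 * 281.7 = 2763.477
Step 2 — sqrt(g * L) = sqrt(2763.477) = 52.568784
Step 3 — Fn = 14.74 / 52.568784 ≈ 0.28039 (5 s.f.)

0.28039


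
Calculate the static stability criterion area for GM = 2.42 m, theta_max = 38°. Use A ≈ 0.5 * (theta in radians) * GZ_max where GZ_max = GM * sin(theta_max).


Formula: GZ_max = GM * sin(theta); Area = 0.5 * theta_rad * GZ_max
Step 1 — GZ_max = 2.42 * sin(38°) = 2.42 * 0.615661 = 1.4899 m
Step 2 — theta_rad = 38 * pi/180 = 0.663225 rad
Step 3 — Area = 0.5 * 0.663225 * 1.4899 ≈ 0.49407 m·rad (5 s.f.)

0.49407 m·rad


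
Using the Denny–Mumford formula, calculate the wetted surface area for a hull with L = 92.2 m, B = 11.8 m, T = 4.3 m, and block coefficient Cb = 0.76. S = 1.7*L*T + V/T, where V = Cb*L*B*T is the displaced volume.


Formula: S = 1.7*L*T + V/T with V = Cb*L*B*T, i.e. S = L * (1.7*T + Cb*B)
Step 1 — 1.7*T = 1.7 * 4.3 = 7.31 m
Step 2 — Cb*B = 0.76 * 11.8 = 8.968 m
Step 3 — 1.7*T + Cb*B = 7.31 + 8.968 = 16.278 m
Step 4 — S = 92.2 * 16.278 ≈ 1500.8 m^2 (5 s.f.)

1500.8 m^2


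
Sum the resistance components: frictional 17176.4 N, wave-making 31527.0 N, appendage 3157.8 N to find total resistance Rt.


Formula: Rt = Rf + Rw + Ra
Substituting: Rt = 17176.4 + 31527.0 + 3157.8
Result: Rt = 51861.2 N

51861.2 N


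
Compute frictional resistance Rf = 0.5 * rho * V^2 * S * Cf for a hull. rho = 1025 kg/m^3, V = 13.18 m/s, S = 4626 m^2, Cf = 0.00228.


Formula: Rf = 0.5 * rho * V^2 * S * Cf
Step 1 — V^2 = 13.18^2 = 173.7124
Step 2 — 0.5 * rho * V^2 = 0.5 * 1025 * 173.7124 = 89027.605
Step 3 — Rf = 89027.605 * 4626 * 0.00228 ≈ 939000 N (5 s.f.)

939000 N


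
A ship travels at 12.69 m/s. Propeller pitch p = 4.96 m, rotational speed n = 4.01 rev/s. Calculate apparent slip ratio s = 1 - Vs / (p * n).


Formula: s = 1 - Vs / (p * n)
Step 1 — p * n = 4.96 * 4.01 = 19.8896
Step 2 — Vs / (p*n) = 12.69 / 19.8896 = 0.638022 (6 d.p.)
Step 3 — s = 1 - 0.638022 = 0.361978

0.361978


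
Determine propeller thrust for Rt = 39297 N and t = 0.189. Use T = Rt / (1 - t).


Formula: T = Rt / (1 - t)
Step 1 — (1 - t) = 1 - 0.189 = 0.811
Step 2 — T = 39297 / 0.811 ≈ 48455 N (5 s.f.)

48455 N


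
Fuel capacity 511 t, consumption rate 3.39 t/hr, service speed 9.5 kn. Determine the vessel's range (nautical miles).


Formula: endurance = fuel / rate; range = endurance * speed
Step 1 — endurance = 511 / 3.39 = 150.7375 hours
Step 2 — range = 150.7375 * 9.5 ≈ 1432.0 nautical miles (5 s.f.)

1432.0 NM


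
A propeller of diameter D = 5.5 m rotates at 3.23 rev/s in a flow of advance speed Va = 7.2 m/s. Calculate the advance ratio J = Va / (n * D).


Formula: J = Va / (n * D)
Step 1 — n * D = 3.23 * 5.5 = 17.765
Step 2 — J = 7.2 / 17.765 ≈ 0.40529 (5 s.f.)

0.40529


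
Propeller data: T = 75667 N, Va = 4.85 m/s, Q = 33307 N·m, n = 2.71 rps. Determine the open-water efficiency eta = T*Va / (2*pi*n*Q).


Formula: eta = T * Va / (2 * pi * n * Q)
Step 1 — numerator = T * Va = 75667 * 4.85 = 366984.95
Step 2 — 2 * pi * n = 2 * pi * 2.71 = 17.027432
Step 3 — denominator = 17.027432 * 33307 = 567132.68
Step 4 — eta = 366984.95 / 567132.68 ≈ 0.64709 (5 s.f.)

0.64709


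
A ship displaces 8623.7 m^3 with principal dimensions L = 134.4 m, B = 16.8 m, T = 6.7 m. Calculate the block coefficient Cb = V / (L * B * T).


Formula: Cb = V / (L * B * T)
Step 1 — L * B * T = 134.4 * 16.8 * 6.7 = 15128.064 m^3
Step 2 — Cb = 8623.7 / 15128.064 ≈ 0.57005 (5 s.f.)

0.57005
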